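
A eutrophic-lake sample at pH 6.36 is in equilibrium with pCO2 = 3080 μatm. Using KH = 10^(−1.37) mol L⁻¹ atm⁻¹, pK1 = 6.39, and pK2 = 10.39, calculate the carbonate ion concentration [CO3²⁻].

[CO3²⁻] = 0.0114 μmol/L

[CO2*] = KH · pCO2 = 10^(−1.37) × 3080×10^-6 = 1.314×10^-4 mol/L
α₀ = 1/(1 + K1/[H⁺] + K1K2/[H⁺]²) = 1/(1 + 10^-0.03 + 10^-4.06) = 0.5172
DIC = [CO2*]/α₀ = 1.314×10^-4 / 0.5172 = 0.2540 mmol/L
[CO3²⁻] = α₂·DIC; α₂ = 4.505×10^-5, so [CO3²⁻] = 4.505×10^-5 × 0.2540 = 1.14×10^-5 mmol/L = 0.0114 μmol/L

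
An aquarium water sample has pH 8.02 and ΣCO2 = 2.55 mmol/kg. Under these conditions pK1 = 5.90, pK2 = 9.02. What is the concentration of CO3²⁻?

α₂ = 1 / (1 + [H⁺]/K2 + [H⁺]²/(K1K2)) = 1 / (1 + 10^+1.00 + 10^-1.12)
   = 1 / (1 + 10.000 + 0.075858) = 1/11.076 = 0.09029
[CO3²⁻] = α₂ × DIC = 0.09029 × 2.55 = 0.230 mmol/kg

[CO3²⁻] = 0.230 mmol/kg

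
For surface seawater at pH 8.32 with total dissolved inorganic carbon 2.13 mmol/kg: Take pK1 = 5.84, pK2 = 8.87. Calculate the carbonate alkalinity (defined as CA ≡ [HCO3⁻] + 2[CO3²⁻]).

CA = 2.59 mmol/kg

CA = [HCO3⁻] + 2[CO3²⁻] = (α₁ + 2α₂)·DIC
At pH 8.32: [H⁺]/K1 = 10^-2.48 = 0.0033113, K2/[H⁺] = 10^-0.55 = 0.28184
α₁ = 1/(1 + 0.0033113 + 0.28184) = 1/1.2851 = 0.7781; α₂ = α₁·K2/[H⁺] = 0.2193
α₁ + 2α₂ = 1.2167
CA = 1.2167 × 2.13 = 2.59 mmol/kg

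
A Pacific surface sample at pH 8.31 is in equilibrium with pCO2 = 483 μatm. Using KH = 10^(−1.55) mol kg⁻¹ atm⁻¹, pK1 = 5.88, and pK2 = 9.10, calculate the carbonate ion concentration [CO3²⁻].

[CO3²⁻] = 0.594 mmol/kg

[CO2*] = KH · pCO2 = 10^(−1.55) × 483×10^-6 = 1.361×10^-5 mol/kg
α₀ = 1/(1 + K1/[H⁺] + K1K2/[H⁺]²) = 1/(1 + 10^+2.43 + 10^+1.64) = 0.003187
DIC = [CO2*]/α₀ = 1.361×10^-5 / 0.003187 = 4.272 mmol/kg
[CO3²⁻] = α₂·DIC; α₂ = 0.1391, so [CO3²⁻] = 0.1391 × 4.272 = 0.594 mmol/kg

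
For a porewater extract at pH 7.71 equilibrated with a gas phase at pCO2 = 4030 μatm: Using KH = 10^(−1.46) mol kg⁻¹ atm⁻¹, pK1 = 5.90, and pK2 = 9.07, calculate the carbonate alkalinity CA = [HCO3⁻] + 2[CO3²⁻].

[CO2*] = KH · pCO2 = 10^(−1.46) × 4030×10^-6 = 1.397×10^-4 mol/kg
α₀ = 1/(1 + K1/[H⁺] + K1K2/[H⁺]²) = 1/(1 + 10^+1.81 + 10^+0.45) = 0.01462
DIC = [CO2*]/α₀ = 1.397×10^-4 / 0.01462 = 9.556 mmol/kg
CA = (α₁ + 2α₂)·DIC = (0.9442 + 2×0.04121) × 9.556 = 9.81 mmol/kg

CA = 9.81 mmol/kg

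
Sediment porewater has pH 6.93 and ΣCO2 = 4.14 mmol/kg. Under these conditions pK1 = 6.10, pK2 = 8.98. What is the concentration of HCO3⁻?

α₁ = 1 / (1 + [H⁺]/K1 + K2/[H⁺]) = 1 / (1 + 10^-0.83 + 10^-2.05)
   = 1 / (1 + 0.14791 + 0.0089125) = 1/1.1568 = 0.8644
[HCO3⁻] = α₁ × DIC = 0.8644 × 4.14 = 3.58 mmol/kg

[HCO3⁻] = 3.58 mmol/kg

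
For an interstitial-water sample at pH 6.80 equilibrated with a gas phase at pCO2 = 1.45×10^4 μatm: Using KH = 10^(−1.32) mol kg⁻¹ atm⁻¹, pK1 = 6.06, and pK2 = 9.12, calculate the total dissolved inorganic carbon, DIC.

DIC = 4.53 mmol/kg

[CO2*] = KH · pCO2 = 10^(−1.32) × 1.45×10^4×10^-6 = 6.940×10^-4 mol/kg
α₀ = 1/(1 + K1/[H⁺] + K1K2/[H⁺]²) = 1/(1 + 10^+0.74 + 10^-1.58) = 0.1533
DIC = [CO2*]/α₀ = 6.940×10^-4 / 0.1533 = 4.53 mmol/kg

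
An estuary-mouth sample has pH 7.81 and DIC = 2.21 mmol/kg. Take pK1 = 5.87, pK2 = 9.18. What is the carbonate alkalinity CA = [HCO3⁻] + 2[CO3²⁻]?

CA = 2.28 mmol/kg

CA = [HCO3⁻] + 2[CO3²⁻] = (α₁ + 2α₂)·DIC
At pH 7.81: [H⁺]/K1 = 10^-1.94 = 0.011482, K2/[H⁺] = 10^-1.37 = 0.042658
α₁ = 1/(1 + 0.011482 + 0.042658) = 1/1.0541 = 0.9486; α₂ = α₁·K2/[H⁺] = 0.04047
α₁ + 2α₂ = 1.0296
CA = 1.0296 × 2.21 = 2.28 mmol/kg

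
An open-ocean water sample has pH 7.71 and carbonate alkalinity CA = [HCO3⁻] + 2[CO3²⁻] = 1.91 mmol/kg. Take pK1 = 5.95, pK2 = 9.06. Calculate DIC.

DIC = 1.86 mmol/kg

CA = [HCO3⁻] + 2[CO3²⁻] = (α₁ + 2α₂)·DIC
At pH 7.71: [H⁺]/K1 = 10^-1.76 = 0.017378, K2/[H⁺] = 10^-1.35 = 0.044668
α₁ = 1/(1 + 0.017378 + 0.044668) = 1/1.0620 = 0.9416; α₂ = α₁·K2/[H⁺] = 0.04206
α₁ + 2α₂ = 1.0257
DIC = CA / (α₁ + 2α₂) = 1.91 / 1.0257 = 1.86 mmol/kg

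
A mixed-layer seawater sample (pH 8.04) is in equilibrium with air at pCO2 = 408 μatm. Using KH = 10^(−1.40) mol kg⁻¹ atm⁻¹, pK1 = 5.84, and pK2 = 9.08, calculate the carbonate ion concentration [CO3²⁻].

[CO3²⁻] = 0.235 mmol/kg

[CO2*] = KH · pCO2 = 10^(−1.40) × 408×10^-6 = 1.624×10^-5 mol/kg
α₀ = 1/(1 + K1/[H⁺] + K1K2/[H⁺]²) = 1/(1 + 10^+2.20 + 10^+1.16) = 0.005749
DIC = [CO2*]/α₀ = 1.624×10^-5 / 0.005749 = 2.825 mmol/kg
[CO3²⁻] = α₂·DIC; α₂ = 0.08310, so [CO3²⁻] = 0.08310 × 2.825 = 0.235 mmol/kg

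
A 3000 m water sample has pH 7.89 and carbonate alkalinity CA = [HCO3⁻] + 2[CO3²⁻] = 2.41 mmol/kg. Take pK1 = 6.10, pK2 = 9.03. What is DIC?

CA = [HCO3⁻] + 2[CO3²⁻] = (α₁ + 2α₂)·DIC
At pH 7.89: [H⁺]/K1 = 10^-1.79 = 0.016218, K2/[H⁺] = 10^-1.14 = 0.072444
α₁ = 1/(1 + 0.016218 + 0.072444) = 1/1.0887 = 0.9186; α₂ = α₁·K2/[H⁺] = 0.06654
α₁ + 2α₂ = 1.0516
DIC = CA / (α₁ + 2α₂) = 2.41 / 1.0516 = 2.29 mmol/kg

DIC = 2.29 mmol/kg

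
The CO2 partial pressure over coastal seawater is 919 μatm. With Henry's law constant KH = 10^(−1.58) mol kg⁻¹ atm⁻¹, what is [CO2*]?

[CO2*] = 24.2 μmol/kg

KH = 10^(−1.58) = 2.630×10^-2 mol kg⁻¹ atm⁻¹
[CO2*] = KH · pCO2 = 2.630×10^-2 × 919×10^-6 atm = 2.42×10^-5 mol/kg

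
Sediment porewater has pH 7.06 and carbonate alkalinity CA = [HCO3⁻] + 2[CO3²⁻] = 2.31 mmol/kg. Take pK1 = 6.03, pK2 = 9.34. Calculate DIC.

DIC = 2.51 mmol/kg

CA = [HCO3⁻] + 2[CO3²⁻] = (α₁ + 2α₂)·DIC
At pH 7.06: [H⁺]/K1 = 10^-1.03 = 0.093325, K2/[H⁺] = 10^-2.28 = 0.0052481
α₁ = 1/(1 + 0.093325 + 0.0052481) = 1/1.0986 = 0.9103; α₂ = α₁·K2/[H⁺] = 0.004777
α₁ + 2α₂ = 0.9198
DIC = CA / (α₁ + 2α₂) = 2.31 / 0.9198 = 2.51 mmol/kg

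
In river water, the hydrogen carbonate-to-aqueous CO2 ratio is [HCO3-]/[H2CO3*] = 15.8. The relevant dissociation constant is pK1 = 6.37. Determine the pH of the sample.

pH = 7.57

From K1 = [H⁺][HCO3-]/[H2CO3*]:  pH = pK1 + log₁₀([HCO3-]/[H2CO3*])
log₁₀(15.8) = +1.199
pH = 6.37 + (+1.199) = 7.57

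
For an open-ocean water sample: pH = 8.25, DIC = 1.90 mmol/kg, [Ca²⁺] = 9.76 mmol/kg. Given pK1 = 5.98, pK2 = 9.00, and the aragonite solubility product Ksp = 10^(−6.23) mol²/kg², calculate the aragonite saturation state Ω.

α₂ = 1 / (1 + [H⁺]/K2 + [H⁺]²/(K1K2)) = 1 / (1 + 10^+0.75 + 10^-1.52)
   = 1 / (1 + 5.6234 + 0.030200) = 1/6.6536 = 0.1503
[CO3²⁻] = α₂ × DIC = 0.1503 × 1.90 = 0.2856 mmol/kg
Ksp = 10^(−6.23) = 5.888×10^-7
Ω = [Ca²⁺][CO3²⁻]/Ksp = (9.76×10^-3)(2.856×10^-4) / 5.888×10^-7 = 4.73

Ω = 4.73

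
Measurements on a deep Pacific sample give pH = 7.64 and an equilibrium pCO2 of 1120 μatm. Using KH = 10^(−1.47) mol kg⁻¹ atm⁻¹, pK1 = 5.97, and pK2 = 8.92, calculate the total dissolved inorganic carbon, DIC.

[CO2*] = KH · pCO2 = 10^(−1.47) × 1120×10^-6 = 3.795×10^-5 mol/kg
α₀ = 1/(1 + K1/[H⁺] + K1K2/[H⁺]²) = 1/(1 + 10^+1.67 + 10^+0.39) = 0.01991
DIC = [CO2*]/α₀ = 3.795×10^-5 / 0.01991 = 1.91 mmol/kg

DIC = 1.91 mmol/kg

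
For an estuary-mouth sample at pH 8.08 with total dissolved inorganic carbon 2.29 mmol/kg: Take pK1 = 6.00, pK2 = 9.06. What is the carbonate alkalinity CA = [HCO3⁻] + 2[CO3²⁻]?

CA = [HCO3⁻] + 2[CO3²⁻] = (α₁ + 2α₂)·DIC
At pH 8.08: [H⁺]/K1 = 10^-2.08 = 0.0083176, K2/[H⁺] = 10^-0.98 = 0.10471
α₁ = 1/(1 + 0.0083176 + 0.10471) = 1/1.1130 = 0.8984; α₂ = α₁·K2/[H⁺] = 0.09408
α₁ + 2α₂ = 1.0866
CA = 1.0866 × 2.29 = 2.49 mmol/kg

CA = 2.49 mmol/kg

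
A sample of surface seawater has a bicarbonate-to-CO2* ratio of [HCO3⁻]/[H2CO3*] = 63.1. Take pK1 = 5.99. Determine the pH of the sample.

pH = 7.79

From K1 = [H⁺][HCO3⁻]/[H2CO3*]:  pH = pK1 + log₁₀([HCO3⁻]/[H2CO3*])
log₁₀(63.1) = +1.800
pH = 5.99 + (+1.800) = 7.79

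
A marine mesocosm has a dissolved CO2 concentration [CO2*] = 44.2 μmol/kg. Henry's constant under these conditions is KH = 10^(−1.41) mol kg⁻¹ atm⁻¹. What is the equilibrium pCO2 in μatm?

KH = 10^(−1.41) = 3.890×10^-2 mol kg⁻¹ atm⁻¹
pCO2 = [CO2*]/KH = 44.2×10^-6 / 3.890×10^-2 = 1.14×10^-3 atm = 1140 μatm

pCO2 = 1140 μatm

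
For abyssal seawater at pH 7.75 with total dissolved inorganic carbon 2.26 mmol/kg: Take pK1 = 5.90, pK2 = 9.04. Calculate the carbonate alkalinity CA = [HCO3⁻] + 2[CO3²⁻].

CA = [HCO3⁻] + 2[CO3²⁻] = (α₁ + 2α₂)·DIC
At pH 7.75: [H⁺]/K1 = 10^-1.85 = 0.014125, K2/[H⁺] = 10^-1.29 = 0.051286
α₁ = 1/(1 + 0.014125 + 0.051286) = 1/1.0654 = 0.9386; α₂ = α₁·K2/[H⁺] = 0.04814
α₁ + 2α₂ = 1.0349
CA = 1.0349 × 2.26 = 2.34 mmol/kg

CA = 2.34 mmol/kg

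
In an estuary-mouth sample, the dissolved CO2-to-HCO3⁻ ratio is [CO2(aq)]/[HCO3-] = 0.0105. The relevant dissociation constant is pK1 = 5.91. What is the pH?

From K1 = [H⁺][HCO3-]/[CO2(aq)]:  pH = pK1 − log₁₀([CO2(aq)]/[HCO3-])
log₁₀(0.0105) = -1.979
pH = 5.91 − (-1.979) = 7.89

pH = 7.89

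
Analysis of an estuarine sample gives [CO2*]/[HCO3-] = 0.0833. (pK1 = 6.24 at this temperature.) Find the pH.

From K1 = [H⁺][HCO3-]/[CO2*]:  pH = pK1 − log₁₀([CO2*]/[HCO3-])
log₁₀(0.0833) = -1.079
pH = 6.24 − (-1.079) = 7.32

pH = 7.32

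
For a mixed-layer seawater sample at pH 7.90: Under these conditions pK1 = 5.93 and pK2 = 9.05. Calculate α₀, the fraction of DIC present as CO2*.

α₀ = 1 / (1 + K1/[H⁺] + K1K2/[H⁺]²) = 1 / (1 + 10^+1.97 + 10^+0.82)
   = 1 / (1 + 93.325 + 6.6069) = 1/100.93 = 0.009908

α₀ = 0.00991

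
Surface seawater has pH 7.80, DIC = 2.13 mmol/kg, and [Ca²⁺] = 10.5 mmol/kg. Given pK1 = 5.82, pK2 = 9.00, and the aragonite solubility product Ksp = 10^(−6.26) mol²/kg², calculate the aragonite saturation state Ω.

Ω = 2.39

α₂ = 1 / (1 + [H⁺]/K2 + [H⁺]²/(K1K2)) = 1 / (1 + 10^+1.20 + 10^-0.78)
   = 1 / (1 + 15.849 + 0.16596) = 1/17.015 = 0.05877
[CO3²⁻] = α₂ × DIC = 0.05877 × 2.13 = 0.1252 mmol/kg
Ksp = 10^(−6.26) = 5.495×10^-7
Ω = [Ca²⁺][CO3²⁻]/Ksp = (10.5×10^-3)(1.252×10^-4) / 5.495×10^-7 = 2.39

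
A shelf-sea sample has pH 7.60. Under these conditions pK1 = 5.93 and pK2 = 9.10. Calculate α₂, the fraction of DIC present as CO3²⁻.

α₂ = 1 / (1 + [H⁺]/K2 + [H⁺]²/(K1K2)) = 1 / (1 + 10^+1.50 + 10^-0.17)
   = 1 / (1 + 31.623 + 0.67608) = 1/33.299 = 0.03003

α₂ = 0.0300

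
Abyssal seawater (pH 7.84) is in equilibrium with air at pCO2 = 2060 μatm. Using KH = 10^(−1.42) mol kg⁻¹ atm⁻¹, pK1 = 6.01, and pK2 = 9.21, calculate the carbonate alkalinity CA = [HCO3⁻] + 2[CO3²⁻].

[CO2*] = KH · pCO2 = 10^(−1.42) × 2060×10^-6 = 7.832×10^-5 mol/kg
α₀ = 1/(1 + K1/[H⁺] + K1K2/[H⁺]²) = 1/(1 + 10^+1.83 + 10^+0.46) = 0.01399
DIC = [CO2*]/α₀ = 7.832×10^-5 / 0.01399 = 5.599 mmol/kg
CA = (α₁ + 2α₂)·DIC = (0.9457 + 2×0.04034) × 5.599 = 5.75 mmol/kg

CA = 5.75 mmol/kg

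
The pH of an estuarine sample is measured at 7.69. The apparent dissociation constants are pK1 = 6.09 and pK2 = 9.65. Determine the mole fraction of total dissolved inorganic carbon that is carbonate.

α₂ = 1 / (1 + [H⁺]/K2 + [H⁺]²/(K1K2)) = 1 / (1 + 10^+1.96 + 10^+0.36)
   = 1 / (1 + 91.201 + 2.2909) = 1/94.492 = 0.01058

α₂ = 0.0106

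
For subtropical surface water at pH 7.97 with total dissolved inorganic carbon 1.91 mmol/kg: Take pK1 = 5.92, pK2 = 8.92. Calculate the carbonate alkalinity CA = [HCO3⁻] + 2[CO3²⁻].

CA = 2.09 mmol/kg

CA = [HCO3⁻] + 2[CO3²⁻] = (α₁ + 2α₂)·DIC
At pH 7.97: [H⁺]/K1 = 10^-2.05 = 0.0089125, K2/[H⁺] = 10^-0.95 = 0.11220
α₁ = 1/(1 + 0.0089125 + 0.11220) = 1/1.1211 = 0.8920; α₂ = α₁·K2/[H⁺] = 0.1001
α₁ + 2α₂ = 1.0921
CA = 1.0921 × 1.91 = 2.09 mmol/kg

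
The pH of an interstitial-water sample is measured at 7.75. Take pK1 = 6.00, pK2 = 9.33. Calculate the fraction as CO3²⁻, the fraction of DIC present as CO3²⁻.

α₂ = 1 / (1 + [H⁺]/K2 + [H⁺]²/(K1K2)) = 1 / (1 + 10^+1.58 + 10^-0.17)
   = 1 / (1 + 38.019 + 0.67608) = 1/39.695 = 0.02519

α₂ = 0.0252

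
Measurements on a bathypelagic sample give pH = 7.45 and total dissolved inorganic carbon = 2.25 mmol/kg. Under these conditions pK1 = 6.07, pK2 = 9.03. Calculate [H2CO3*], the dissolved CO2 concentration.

α₀ = 1 / (1 + K1/[H⁺] + K1K2/[H⁺]²) = 1 / (1 + 10^+1.38 + 10^-0.20)
   = 1 / (1 + 23.988 + 0.63096) = 1/25.619 = 0.03903
[CO2*] = α₀ × DIC = 0.03903 × 2.25 = 0.0878 mmol/kg

[CO2*] = 0.0878 mmol/kg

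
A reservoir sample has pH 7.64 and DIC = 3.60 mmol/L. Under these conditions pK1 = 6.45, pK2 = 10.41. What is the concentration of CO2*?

α₀ = 1 / (1 + K1/[H⁺] + K1K2/[H⁺]²) = 1 / (1 + 10^+1.19 + 10^-1.58)
   = 1 / (1 + 15.488 + 0.026303) = 1/16.514 = 0.06055
[CO2*] = α₀ × DIC = 0.06055 × 3.60 = 0.218 mmol/L

[CO2*] = 0.218 mmol/L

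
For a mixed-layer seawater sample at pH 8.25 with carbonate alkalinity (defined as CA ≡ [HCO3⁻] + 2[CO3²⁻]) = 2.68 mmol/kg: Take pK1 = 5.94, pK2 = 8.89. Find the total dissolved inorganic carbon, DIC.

DIC = 2.27 mmol/kg

CA = [HCO3⁻] + 2[CO3²⁻] = (α₁ + 2α₂)·DIC
At pH 8.25: [H⁺]/K1 = 10^-2.31 = 0.0048978, K2/[H⁺] = 10^-0.64 = 0.22909
α₁ = 1/(1 + 0.0048978 + 0.22909) = 1/1.2340 = 0.8104; α₂ = α₁·K2/[H⁺] = 0.1856
α₁ + 2α₂ = 1.1817
DIC = CA / (α₁ + 2α₂) = 2.68 / 1.1817 = 2.27 mmol/kg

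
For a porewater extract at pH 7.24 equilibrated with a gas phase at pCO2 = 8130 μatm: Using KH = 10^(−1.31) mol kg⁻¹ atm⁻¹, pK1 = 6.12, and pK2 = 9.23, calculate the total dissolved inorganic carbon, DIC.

[CO2*] = KH · pCO2 = 10^(−1.31) × 8130×10^-6 = 3.982×10^-4 mol/kg
α₀ = 1/(1 + K1/[H⁺] + K1K2/[H⁺]²) = 1/(1 + 10^+1.12 + 10^-0.87) = 0.06984
DIC = [CO2*]/α₀ = 3.982×10^-4 / 0.06984 = 5.70 mmol/kg

DIC = 5.70 mmol/kg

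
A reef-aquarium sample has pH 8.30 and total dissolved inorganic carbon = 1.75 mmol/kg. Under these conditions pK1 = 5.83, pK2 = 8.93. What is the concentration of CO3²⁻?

[CO3²⁻] = 0.331 mmol/kg

α₂ = 1 / (1 + [H⁺]/K2 + [H⁺]²/(K1K2)) = 1 / (1 + 10^+0.63 + 10^-1.84)
   = 1 / (1 + 4.2658 + 0.014454) = 1/5.2802 = 0.1894
[CO3²⁻] = α₂ × DIC = 0.1894 × 1.75 = 0.331 mmol/kg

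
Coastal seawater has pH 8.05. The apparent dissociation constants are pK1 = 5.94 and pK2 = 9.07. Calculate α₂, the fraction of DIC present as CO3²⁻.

α₂ = 0.0866

α₂ = 1 / (1 + [H⁺]/K2 + [H⁺]²/(K1K2)) = 1 / (1 + 10^+1.02 + 10^-1.09)
   = 1 / (1 + 10.471 + 0.081283) = 1/11.553 = 0.08656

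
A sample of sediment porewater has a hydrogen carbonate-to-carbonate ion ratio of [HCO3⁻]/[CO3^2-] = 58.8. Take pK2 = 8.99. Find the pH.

From K2 = [H⁺][CO3^2-]/[HCO3⁻]:  pH = pK2 − log₁₀([HCO3⁻]/[CO3^2-])
log₁₀(58.8) = +1.769
pH = 8.99 − (+1.769) = 7.22

pH = 7.22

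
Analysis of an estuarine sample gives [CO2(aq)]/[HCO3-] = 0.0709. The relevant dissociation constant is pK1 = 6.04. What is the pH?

From K1 = [H⁺][HCO3-]/[CO2(aq)]:  pH = pK1 − log₁₀([CO2(aq)]/[HCO3-])
log₁₀(0.0709) = -1.149
pH = 6.04 − (-1.149) = 7.19

pH = 7.19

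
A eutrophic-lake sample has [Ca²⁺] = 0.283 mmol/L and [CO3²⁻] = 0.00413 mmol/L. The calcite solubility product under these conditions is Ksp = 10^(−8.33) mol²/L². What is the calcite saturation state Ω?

Ksp = 10^(−8.33) = 4.677×10^-9
Ω = [Ca²⁺][CO3²⁻]/Ksp = (0.283×10^-3)(0.00413×10^-3) / 4.677×10^-9 = 0.250

Ω = 0.250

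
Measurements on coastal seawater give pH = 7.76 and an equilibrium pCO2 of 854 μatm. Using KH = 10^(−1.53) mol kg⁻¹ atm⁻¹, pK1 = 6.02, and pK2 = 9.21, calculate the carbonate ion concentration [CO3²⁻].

[CO3²⁻] = 0.0491 mmol/kg

[CO2*] = KH · pCO2 = 10^(−1.53) × 854×10^-6 = 2.520×10^-5 mol/kg
α₀ = 1/(1 + K1/[H⁺] + K1K2/[H⁺]²) = 1/(1 + 10^+1.74 + 10^+0.29) = 0.01727
DIC = [CO2*]/α₀ = 2.520×10^-5 / 0.01727 = 1.459 mmol/kg
[CO3²⁻] = α₂·DIC; α₂ = 0.03367, so [CO3²⁻] = 0.03367 × 1.459 = 0.0491 mmol/kg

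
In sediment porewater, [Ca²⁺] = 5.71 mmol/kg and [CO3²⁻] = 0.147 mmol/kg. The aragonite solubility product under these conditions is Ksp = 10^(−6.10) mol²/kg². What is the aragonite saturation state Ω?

Ksp = 10^(−6.10) = 7.943×10^-7
Ω = [Ca²⁺][CO3²⁻]/Ksp = (5.71×10^-3)(0.147×10^-3) / 7.943×10^-7 = 1.06

Ω = 1.06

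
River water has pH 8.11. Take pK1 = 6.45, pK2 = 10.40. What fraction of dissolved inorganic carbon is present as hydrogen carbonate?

α₁ = 1 / (1 + [H⁺]/K1 + K2/[H⁺]) = 1 / (1 + 10^-1.66 + 10^-2.29)
   = 1 / (1 + 0.021878 + 0.0051286) = 1/1.0270 = 0.9737

α₁ = 0.974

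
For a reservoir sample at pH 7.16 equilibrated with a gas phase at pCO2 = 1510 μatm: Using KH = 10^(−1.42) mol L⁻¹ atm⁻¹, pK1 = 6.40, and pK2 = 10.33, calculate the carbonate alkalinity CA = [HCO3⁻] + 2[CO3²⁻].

CA = 0.331 mmol/L

[CO2*] = KH · pCO2 = 10^(−1.42) × 1510×10^-6 = 5.741×10^-5 mol/L
α₀ = 1/(1 + K1/[H⁺] + K1K2/[H⁺]²) = 1/(1 + 10^+0.76 + 10^-2.41) = 0.1480
DIC = [CO2*]/α₀ = 5.741×10^-5 / 0.1480 = 0.3880 mmol/L
CA = (α₁ + 2α₂)·DIC = (0.8515 + 2×0.0005757) × 0.3880 = 0.331 mmol/L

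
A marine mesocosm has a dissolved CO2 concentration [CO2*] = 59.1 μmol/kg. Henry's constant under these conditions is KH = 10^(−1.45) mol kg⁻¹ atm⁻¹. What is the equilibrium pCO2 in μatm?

KH = 10^(−1.45) = 3.548×10^-2 mol kg⁻¹ atm⁻¹
pCO2 = [CO2*]/KH = 59.1×10^-6 / 3.548×10^-2 = 1.67×10^-3 atm = 1670 μatm

pCO2 = 1670 μatm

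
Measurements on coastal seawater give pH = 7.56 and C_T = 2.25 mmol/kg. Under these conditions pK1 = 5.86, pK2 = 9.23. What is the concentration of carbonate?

α₂ = 1 / (1 + [H⁺]/K2 + [H⁺]²/(K1K2)) = 1 / (1 + 10^+1.67 + 10^-0.03)
   = 1 / (1 + 46.774 + 0.93325) = 1/48.707 = 0.02053
[CO3²⁻] = α₂ × DIC = 0.02053 × 2.25 = 0.0462 mmol/kg

[CO3²⁻] = 0.0462 mmol/kg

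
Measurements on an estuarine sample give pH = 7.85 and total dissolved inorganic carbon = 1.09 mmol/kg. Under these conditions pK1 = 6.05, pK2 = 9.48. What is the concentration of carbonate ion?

[CO3²⁻] = 0.0246 mmol/kg

α₂ = 1 / (1 + [H⁺]/K2 + [H⁺]²/(K1K2)) = 1 / (1 + 10^+1.63 + 10^-0.17)
   = 1 / (1 + 42.658 + 0.67608) = 1/44.334 = 0.02256
[CO3²⁻] = α₂ × DIC = 0.02256 × 1.09 = 0.0246 mmol/kg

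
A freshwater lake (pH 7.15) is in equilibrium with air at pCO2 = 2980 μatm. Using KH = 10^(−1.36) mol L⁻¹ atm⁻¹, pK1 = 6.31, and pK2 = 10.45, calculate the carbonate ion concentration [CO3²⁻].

[CO3²⁻] = 0.451 μmol/L

[CO2*] = KH · pCO2 = 10^(−1.36) × 2980×10^-6 = 1.301×10^-4 mol/L
α₀ = 1/(1 + K1/[H⁺] + K1K2/[H⁺]²) = 1/(1 + 10^+0.84 + 10^-2.46) = 0.1262
DIC = [CO2*]/α₀ = 1.301×10^-4 / 0.1262 = 1.030 mmol/L
[CO3²⁻] = α₂·DIC; α₂ = 0.0004377, so [CO3²⁻] = 0.0004377 × 1.030 = 0.000451 mmol/L = 0.451 μmol/L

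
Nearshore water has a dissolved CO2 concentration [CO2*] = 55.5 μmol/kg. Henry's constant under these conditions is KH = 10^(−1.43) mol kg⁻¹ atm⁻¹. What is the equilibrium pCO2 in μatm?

pCO2 = 1490 μatm

KH = 10^(−1.43) = 3.715×10^-2 mol kg⁻¹ atm⁻¹
pCO2 = [CO2*]/KH = 55.5×10^-6 / 3.715×10^-2 = 1.49×10^-3 atm = 1490 μatm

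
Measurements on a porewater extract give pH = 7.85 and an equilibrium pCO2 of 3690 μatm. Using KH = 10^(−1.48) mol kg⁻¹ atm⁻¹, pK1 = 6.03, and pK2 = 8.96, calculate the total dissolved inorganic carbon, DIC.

DIC = 8.82 mmol/kg

[CO2*] = KH · pCO2 = 10^(−1.48) × 3690×10^-6 = 1.222×10^-4 mol/kg
α₀ = 1/(1 + K1/[H⁺] + K1K2/[H⁺]²) = 1/(1 + 10^+1.82 + 10^+0.71) = 0.01385
DIC = [CO2*]/α₀ = 1.222×10^-4 / 0.01385 = 8.82 mmol/kg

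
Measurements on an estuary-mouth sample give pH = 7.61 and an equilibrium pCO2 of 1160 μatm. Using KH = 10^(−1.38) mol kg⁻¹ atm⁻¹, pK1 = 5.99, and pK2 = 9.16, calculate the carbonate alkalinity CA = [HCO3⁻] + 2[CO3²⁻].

[CO2*] = KH · pCO2 = 10^(−1.38) × 1160×10^-6 = 4.836×10^-5 mol/kg
α₀ = 1/(1 + K1/[H⁺] + K1K2/[H⁺]²) = 1/(1 + 10^+1.62 + 10^+0.07) = 0.02280
DIC = [CO2*]/α₀ = 4.836×10^-5 / 0.02280 = 2.121 mmol/kg
CA = (α₁ + 2α₂)·DIC = (0.9504 + 2×0.02679) × 2.121 = 2.13 mmol/kg

CA = 2.13 mmol/kg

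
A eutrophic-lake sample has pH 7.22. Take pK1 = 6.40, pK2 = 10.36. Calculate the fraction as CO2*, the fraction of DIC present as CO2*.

α₀ = 0.131

α₀ = 1 / (1 + K1/[H⁺] + K1K2/[H⁺]²) = 1 / (1 + 10^+0.82 + 10^-2.32)
   = 1 / (1 + 6.6069 + 0.0047863) = 1/7.6117 = 0.1314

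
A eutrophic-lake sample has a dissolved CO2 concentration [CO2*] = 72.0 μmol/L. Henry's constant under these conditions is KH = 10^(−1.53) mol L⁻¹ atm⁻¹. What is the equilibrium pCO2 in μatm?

pCO2 = 2440 μatm

KH = 10^(−1.53) = 2.951×10^-2 mol L⁻¹ atm⁻¹
pCO2 = [CO2*]/KH = 72.0×10^-6 / 2.951×10^-2 = 2.44×10^-3 atm = 2440 μatm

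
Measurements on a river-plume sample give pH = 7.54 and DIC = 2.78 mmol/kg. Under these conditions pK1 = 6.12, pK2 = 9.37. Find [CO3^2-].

α₂ = 1 / (1 + [H⁺]/K2 + [H⁺]²/(K1K2)) = 1 / (1 + 10^+1.83 + 10^+0.41)
   = 1 / (1 + 67.608 + 2.5704) = 1/71.179 = 0.01405
[CO3²⁻] = α₂ × DIC = 0.01405 × 2.78 = 0.0391 mmol/kg

[CO3²⁻] = 0.0391 mmol/kg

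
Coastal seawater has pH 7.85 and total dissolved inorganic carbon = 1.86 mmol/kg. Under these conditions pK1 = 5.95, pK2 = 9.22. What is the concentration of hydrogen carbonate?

[HCO3⁻] = 1.76 mmol/kg

α₁ = 1 / (1 + [H⁺]/K1 + K2/[H⁺]) = 1 / (1 + 10^-1.90 + 10^-1.37)
   = 1 / (1 + 0.012589 + 0.042658) = 1/1.0552 = 0.9476
[HCO3⁻] = α₁ × DIC = 0.9476 × 1.86 = 1.76 mmol/kg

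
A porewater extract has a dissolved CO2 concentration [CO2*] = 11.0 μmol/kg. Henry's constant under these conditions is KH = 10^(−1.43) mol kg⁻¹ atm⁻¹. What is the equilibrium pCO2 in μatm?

KH = 10^(−1.43) = 3.715×10^-2 mol kg⁻¹ atm⁻¹
pCO2 = [CO2*]/KH = 11.0×10^-6 / 3.715×10^-2 = 2.96×10^-4 atm = 296 μatm

pCO2 = 296 μatm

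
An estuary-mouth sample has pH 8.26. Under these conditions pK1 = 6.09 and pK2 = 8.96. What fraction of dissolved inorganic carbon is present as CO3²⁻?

α₂ = 0.165

α₂ = 1 / (1 + [H⁺]/K2 + [H⁺]²/(K1K2)) = 1 / (1 + 10^+0.70 + 10^-1.47)
   = 1 / (1 + 5.0119 + 0.033884) = 1/6.0458 = 0.1654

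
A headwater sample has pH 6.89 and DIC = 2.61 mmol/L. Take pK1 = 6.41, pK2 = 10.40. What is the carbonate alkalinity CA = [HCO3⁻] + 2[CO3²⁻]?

CA = 1.96 mmol/L

CA = [HCO3⁻] + 2[CO3²⁻] = (α₁ + 2α₂)·DIC
At pH 6.89: [H⁺]/K1 = 10^-0.48 = 0.33113, K2/[H⁺] = 10^-3.51 = 0.00030903
α₁ = 1/(1 + 0.33113 + 0.00030903) = 1/1.3314 = 0.7511; α₂ = α₁·K2/[H⁺] = 0.0002321
α₁ + 2α₂ = 0.7515
CA = 0.7515 × 2.61 = 1.96 mmol/L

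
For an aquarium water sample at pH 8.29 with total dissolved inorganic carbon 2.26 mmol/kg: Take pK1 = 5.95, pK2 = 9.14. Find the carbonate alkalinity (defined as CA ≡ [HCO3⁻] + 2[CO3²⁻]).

CA = 2.53 mmol/kg

CA = [HCO3⁻] + 2[CO3²⁻] = (α₁ + 2α₂)·DIC
At pH 8.29: [H⁺]/K1 = 10^-2.34 = 0.0045709, K2/[H⁺] = 10^-0.85 = 0.14125
α₁ = 1/(1 + 0.0045709 + 0.14125) = 1/1.1458 = 0.8727; α₂ = α₁·K2/[H⁺] = 0.1233
α₁ + 2α₂ = 1.1193
CA = 1.1193 × 2.26 = 2.53 mmol/kg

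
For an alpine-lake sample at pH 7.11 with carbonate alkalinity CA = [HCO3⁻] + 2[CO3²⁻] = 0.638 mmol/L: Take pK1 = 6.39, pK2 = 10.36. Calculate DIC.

CA = [HCO3⁻] + 2[CO3²⁻] = (α₁ + 2α₂)·DIC
At pH 7.11: [H⁺]/K1 = 10^-0.72 = 0.19055, K2/[H⁺] = 10^-3.25 = 0.00056234
α₁ = 1/(1 + 0.19055 + 0.00056234) = 1/1.1911 = 0.8396; α₂ = α₁·K2/[H⁺] = 0.0004721
α₁ + 2α₂ = 0.8405
DIC = CA / (α₁ + 2α₂) = 0.638 / 0.8405 = 0.759 mmol/L

DIC = 0.759 mmol/L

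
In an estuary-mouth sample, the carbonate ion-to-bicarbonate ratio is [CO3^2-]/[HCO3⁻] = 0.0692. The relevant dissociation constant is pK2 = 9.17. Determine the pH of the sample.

From K2 = [H⁺][CO3^2-]/[HCO3⁻]:  pH = pK2 + log₁₀([CO3^2-]/[HCO3⁻])
log₁₀(0.0692) = -1.160
pH = 9.17 + (-1.160) = 8.01

pH = 8.01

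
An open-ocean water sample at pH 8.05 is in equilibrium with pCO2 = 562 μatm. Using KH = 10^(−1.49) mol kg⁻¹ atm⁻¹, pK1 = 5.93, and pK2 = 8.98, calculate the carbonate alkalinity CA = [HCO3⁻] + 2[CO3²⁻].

CA = 2.96 mmol/kg

[CO2*] = KH · pCO2 = 10^(−1.49) × 562×10^-6 = 1.819×10^-5 mol/kg
α₀ = 1/(1 + K1/[H⁺] + K1K2/[H⁺]²) = 1/(1 + 10^+2.12 + 10^+1.19) = 0.006742
DIC = [CO2*]/α₀ = 1.819×10^-5 / 0.006742 = 2.697 mmol/kg
CA = (α₁ + 2α₂)·DIC = (0.8888 + 2×0.1044) × 2.697 = 2.96 mmol/kg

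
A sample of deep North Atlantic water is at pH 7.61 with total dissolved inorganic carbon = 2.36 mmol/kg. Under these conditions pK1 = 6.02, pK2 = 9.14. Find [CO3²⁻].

[CO3²⁻] = 0.0660 mmol/kg

α₂ = 1 / (1 + [H⁺]/K2 + [H⁺]²/(K1K2)) = 1 / (1 + 10^+1.53 + 10^-0.06)
   = 1 / (1 + 33.884 + 0.87096) = 1/35.755 = 0.02797
[CO3²⁻] = α₂ × DIC = 0.02797 × 2.36 = 0.0660 mmol/kg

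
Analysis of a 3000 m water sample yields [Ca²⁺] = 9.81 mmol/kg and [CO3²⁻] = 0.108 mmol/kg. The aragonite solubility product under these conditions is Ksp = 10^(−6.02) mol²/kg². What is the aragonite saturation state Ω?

Ksp = 10^(−6.02) = 9.550×10^-7
Ω = [Ca²⁺][CO3²⁻]/Ksp = (9.81×10^-3)(0.108×10^-3) / 9.550×10^-7 = 1.11

Ω = 1.11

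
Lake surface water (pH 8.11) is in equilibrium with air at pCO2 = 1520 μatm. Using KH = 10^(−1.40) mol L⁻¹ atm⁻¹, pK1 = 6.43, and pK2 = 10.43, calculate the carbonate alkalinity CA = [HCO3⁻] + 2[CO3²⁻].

[CO2*] = KH · pCO2 = 10^(−1.40) × 1520×10^-6 = 6.051×10^-5 mol/L
α₀ = 1/(1 + K1/[H⁺] + K1K2/[H⁺]²) = 1/(1 + 10^+1.68 + 10^-0.64) = 0.02037
DIC = [CO2*]/α₀ = 6.051×10^-5 / 0.02037 = 2.971 mmol/L
CA = (α₁ + 2α₂)·DIC = (0.9750 + 2×0.004666) × 2.971 = 2.92 mmol/L

CA = 2.92 mmol/L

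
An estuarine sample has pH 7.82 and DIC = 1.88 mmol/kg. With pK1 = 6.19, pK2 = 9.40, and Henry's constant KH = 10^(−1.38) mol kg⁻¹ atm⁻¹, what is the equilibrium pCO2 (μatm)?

pCO2 = 1010 μatm

α₀ = 1 / (1 + K1/[H⁺] + K1K2/[H⁺]²) = 1 / (1 + 10^+1.63 + 10^+0.05)
   = 1 / (1 + 42.658 + 1.1220) = 1/44.780 = 0.02233
[CO2*] = α₀ × DIC = 0.02233 × 1.88 = 0.04198 mmol/kg
pCO2 = [CO2*]/KH = 4.198×10^-5 / 4.169×10^-2 = 1010 μatm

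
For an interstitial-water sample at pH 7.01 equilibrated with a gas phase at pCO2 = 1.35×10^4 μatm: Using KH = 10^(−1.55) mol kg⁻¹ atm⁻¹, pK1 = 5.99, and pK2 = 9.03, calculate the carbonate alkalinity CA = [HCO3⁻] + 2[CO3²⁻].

CA = 4.06 mmol/kg

[CO2*] = KH · pCO2 = 10^(−1.55) × 1.35×10^4×10^-6 = 3.805×10^-4 mol/kg
α₀ = 1/(1 + K1/[H⁺] + K1K2/[H⁺]²) = 1/(1 + 10^+1.02 + 10^-1.00) = 0.08642
DIC = [CO2*]/α₀ = 3.805×10^-4 / 0.08642 = 4.403 mmol/kg
CA = (α₁ + 2α₂)·DIC = (0.9049 + 2×0.008642) × 4.403 = 4.06 mmol/kg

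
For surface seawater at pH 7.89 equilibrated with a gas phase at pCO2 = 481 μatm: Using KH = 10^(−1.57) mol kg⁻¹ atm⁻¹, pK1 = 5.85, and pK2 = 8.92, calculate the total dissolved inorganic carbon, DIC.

DIC = 1.56 mmol/kg

[CO2*] = KH · pCO2 = 10^(−1.57) × 481×10^-6 = 1.295×10^-5 mol/kg
α₀ = 1/(1 + K1/[H⁺] + K1K2/[H⁺]²) = 1/(1 + 10^+2.04 + 10^+1.01) = 0.008273
DIC = [CO2*]/α₀ = 1.295×10^-5 / 0.008273 = 1.56 mmol/kg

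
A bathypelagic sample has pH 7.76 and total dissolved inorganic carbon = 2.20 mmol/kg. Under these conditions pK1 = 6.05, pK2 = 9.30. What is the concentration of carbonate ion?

α₂ = 1 / (1 + [H⁺]/K2 + [H⁺]²/(K1K2)) = 1 / (1 + 10^+1.54 + 10^-0.17)
   = 1 / (1 + 34.674 + 0.67608) = 1/36.350 = 0.02751
[CO3²⁻] = α₂ × DIC = 0.02751 × 2.20 = 0.0605 mmol/kg

[CO3²⁻] = 0.0605 mmol/kg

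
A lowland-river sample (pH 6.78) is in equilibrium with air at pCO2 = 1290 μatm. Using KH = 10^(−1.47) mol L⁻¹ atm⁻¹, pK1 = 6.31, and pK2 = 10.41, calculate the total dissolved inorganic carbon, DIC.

DIC = 0.173 mmol/L

[CO2*] = KH · pCO2 = 10^(−1.47) × 1290×10^-6 = 4.371×10^-5 mol/L
α₀ = 1/(1 + K1/[H⁺] + K1K2/[H⁺]²) = 1/(1 + 10^+0.47 + 10^-3.16) = 0.2530
DIC = [CO2*]/α₀ = 4.371×10^-5 / 0.2530 = 0.173 mmol/L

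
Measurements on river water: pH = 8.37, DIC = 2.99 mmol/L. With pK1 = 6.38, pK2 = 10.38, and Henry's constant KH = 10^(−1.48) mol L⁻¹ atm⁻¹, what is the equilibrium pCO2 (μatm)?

α₀ = 1 / (1 + K1/[H⁺] + K1K2/[H⁺]²) = 1 / (1 + 10^+1.99 + 10^-0.02)
   = 1 / (1 + 97.724 + 0.95499) = 1/99.679 = 0.01003
[CO2*] = α₀ × DIC = 0.01003 × 2.99 = 0.03000 mmol/L
pCO2 = [CO2*]/KH = 3.000×10^-5 / 3.311×10^-2 = 906 μatm

pCO2 = 906 μatm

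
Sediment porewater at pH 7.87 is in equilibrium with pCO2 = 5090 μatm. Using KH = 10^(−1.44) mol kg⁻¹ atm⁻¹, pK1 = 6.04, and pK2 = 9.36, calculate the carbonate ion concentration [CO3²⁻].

[CO3²⁻] = 0.404 mmol/kg

[CO2*] = KH · pCO2 = 10^(−1.44) × 5090×10^-6 = 1.848×10^-4 mol/kg
α₀ = 1/(1 + K1/[H⁺] + K1K2/[H⁺]²) = 1/(1 + 10^+1.83 + 10^+0.34) = 0.01413
DIC = [CO2*]/α₀ = 1.848×10^-4 / 0.01413 = 13.08 mmol/kg
[CO3²⁻] = α₂·DIC; α₂ = 0.03090, so [CO3²⁻] = 0.03090 × 13.08 = 0.404 mmol/kg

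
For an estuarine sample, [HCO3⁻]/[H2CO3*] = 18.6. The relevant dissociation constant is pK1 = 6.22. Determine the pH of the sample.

From K1 = [H⁺][HCO3⁻]/[H2CO3*]:  pH = pK1 + log₁₀([HCO3⁻]/[H2CO3*])
log₁₀(18.6) = +1.270
pH = 6.22 + (+1.270) = 7.49

pH = 7.49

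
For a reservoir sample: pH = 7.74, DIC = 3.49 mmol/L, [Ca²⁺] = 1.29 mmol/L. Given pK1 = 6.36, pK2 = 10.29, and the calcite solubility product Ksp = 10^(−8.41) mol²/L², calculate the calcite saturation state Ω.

Ω = 3.12

α₂ = 1 / (1 + [H⁺]/K2 + [H⁺]²/(K1K2)) = 1 / (1 + 10^+2.55 + 10^+1.17)
   = 1 / (1 + 354.81 + 14.791) = 1/370.60 = 0.002698
[CO3²⁻] = α₂ × DIC = 0.002698 × 3.49 = 0.009417 mmol/L = 9.417 μmol/L
Ksp = 10^(−8.41) = 3.890×10^-9
Ω = [Ca²⁺][CO3²⁻]/Ksp = (1.29×10^-3)(9.417×10^-6) / 3.890×10^-9 = 3.12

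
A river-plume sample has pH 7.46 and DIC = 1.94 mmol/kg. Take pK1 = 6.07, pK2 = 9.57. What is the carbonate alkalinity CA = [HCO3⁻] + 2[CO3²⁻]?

CA = 1.88 mmol/kg

CA = [HCO3⁻] + 2[CO3²⁻] = (α₁ + 2α₂)·DIC
At pH 7.46: [H⁺]/K1 = 10^-1.39 = 0.040738, K2/[H⁺] = 10^-2.11 = 0.0077625
α₁ = 1/(1 + 0.040738 + 0.0077625) = 1/1.0485 = 0.9537; α₂ = α₁·K2/[H⁺] = 0.007403
α₁ + 2α₂ = 0.9685
CA = 0.9685 × 1.94 = 1.88 mmol/kg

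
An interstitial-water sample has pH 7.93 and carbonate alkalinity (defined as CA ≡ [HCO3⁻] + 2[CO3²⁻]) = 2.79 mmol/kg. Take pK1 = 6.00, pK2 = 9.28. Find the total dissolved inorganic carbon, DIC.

DIC = 2.71 mmol/kg

CA = [HCO3⁻] + 2[CO3²⁻] = (α₁ + 2α₂)·DIC
At pH 7.93: [H⁺]/K1 = 10^-1.93 = 0.011749, K2/[H⁺] = 10^-1.35 = 0.044668
α₁ = 1/(1 + 0.011749 + 0.044668) = 1/1.0564 = 0.9466; α₂ = α₁·K2/[H⁺] = 0.04228
α₁ + 2α₂ = 1.0312
DIC = CA / (α₁ + 2α₂) = 2.79 / 1.0312 = 2.71 mmol/kg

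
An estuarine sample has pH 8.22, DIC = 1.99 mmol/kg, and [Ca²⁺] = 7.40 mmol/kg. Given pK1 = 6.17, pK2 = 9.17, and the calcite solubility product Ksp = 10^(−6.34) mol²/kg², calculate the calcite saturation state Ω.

α₂ = 1 / (1 + [H⁺]/K2 + [H⁺]²/(K1K2)) = 1 / (1 + 10^+0.95 + 10^-1.10)
   = 1 / (1 + 8.9125 + 0.079433) = 1/9.9919 = 0.1001
[CO3²⁻] = α₂ × DIC = 0.1001 × 1.99 = 0.1992 mmol/kg
Ksp = 10^(−6.34) = 4.571×10^-7
Ω = [Ca²⁺][CO3²⁻]/Ksp = (7.40×10^-3)(1.992×10^-4) / 4.571×10^-7 = 3.22

Ω = 3.22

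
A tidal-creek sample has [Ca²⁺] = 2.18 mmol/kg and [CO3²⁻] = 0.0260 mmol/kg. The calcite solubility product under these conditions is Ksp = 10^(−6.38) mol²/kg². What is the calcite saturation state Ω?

Ksp = 10^(−6.38) = 4.169×10^-7
Ω = [Ca²⁺][CO3²⁻]/Ksp = (2.18×10^-3)(0.0260×10^-3) / 4.169×10^-7 = 0.136

Ω = 0.136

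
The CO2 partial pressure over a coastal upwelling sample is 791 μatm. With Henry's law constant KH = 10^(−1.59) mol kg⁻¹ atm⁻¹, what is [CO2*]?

KH = 10^(−1.59) = 2.570×10^-2 mol kg⁻¹ atm⁻¹
[CO2*] = KH · pCO2 = 2.570×10^-2 × 791×10^-6 atm = 2.03×10^-5 mol/kg

[CO2*] = 20.3 μmol/kg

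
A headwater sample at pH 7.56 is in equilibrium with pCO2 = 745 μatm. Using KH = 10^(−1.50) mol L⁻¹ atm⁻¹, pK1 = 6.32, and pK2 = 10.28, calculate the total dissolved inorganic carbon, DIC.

DIC = 0.434 mmol/L

[CO2*] = KH · pCO2 = 10^(−1.50) × 745×10^-6 = 2.356×10^-5 mol/L
α₀ = 1/(1 + K1/[H⁺] + K1K2/[H⁺]²) = 1/(1 + 10^+1.24 + 10^-1.48) = 0.05431
DIC = [CO2*]/α₀ = 2.356×10^-5 / 0.05431 = 0.434 mmol/L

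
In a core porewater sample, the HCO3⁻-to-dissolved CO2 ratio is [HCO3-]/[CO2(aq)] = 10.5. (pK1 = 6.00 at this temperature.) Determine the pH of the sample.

From K1 = [H⁺][HCO3-]/[CO2(aq)]:  pH = pK1 + log₁₀([HCO3-]/[CO2(aq)])
log₁₀(10.5) = +1.021
pH = 6.00 + (+1.021) = 7.02

pH = 7.02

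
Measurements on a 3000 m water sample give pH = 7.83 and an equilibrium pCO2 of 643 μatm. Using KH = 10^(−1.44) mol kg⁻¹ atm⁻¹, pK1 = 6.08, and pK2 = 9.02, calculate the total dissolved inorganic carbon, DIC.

[CO2*] = KH · pCO2 = 10^(−1.44) × 643×10^-6 = 2.335×10^-5 mol/kg
α₀ = 1/(1 + K1/[H⁺] + K1K2/[H⁺]²) = 1/(1 + 10^+1.75 + 10^+0.56) = 0.01643
DIC = [CO2*]/α₀ = 2.335×10^-5 / 0.01643 = 1.42 mmol/kg

DIC = 1.42 mmol/kg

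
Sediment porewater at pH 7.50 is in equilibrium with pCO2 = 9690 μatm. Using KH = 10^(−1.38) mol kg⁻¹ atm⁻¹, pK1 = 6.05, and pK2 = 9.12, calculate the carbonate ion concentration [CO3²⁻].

[CO2*] = KH · pCO2 = 10^(−1.38) × 9690×10^-6 = 4.039×10^-4 mol/kg
α₀ = 1/(1 + K1/[H⁺] + K1K2/[H⁺]²) = 1/(1 + 10^+1.45 + 10^-0.17) = 0.03349
DIC = [CO2*]/α₀ = 4.039×10^-4 / 0.03349 = 12.06 mmol/kg
[CO3²⁻] = α₂·DIC; α₂ = 0.02264, so [CO3²⁻] = 0.02264 × 12.06 = 0.273 mmol/kg

[CO3²⁻] = 0.273 mmol/kg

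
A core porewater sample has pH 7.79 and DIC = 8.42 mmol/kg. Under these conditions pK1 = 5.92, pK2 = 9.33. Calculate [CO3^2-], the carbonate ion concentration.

[CO3²⁻] = 0.233 mmol/kg

α₂ = 1 / (1 + [H⁺]/K2 + [H⁺]²/(K1K2)) = 1 / (1 + 10^+1.54 + 10^-0.33)
   = 1 / (1 + 34.674 + 0.46774) = 1/36.141 = 0.02767
[CO3²⁻] = α₂ × DIC = 0.02767 × 8.42 = 0.233 mmol/kg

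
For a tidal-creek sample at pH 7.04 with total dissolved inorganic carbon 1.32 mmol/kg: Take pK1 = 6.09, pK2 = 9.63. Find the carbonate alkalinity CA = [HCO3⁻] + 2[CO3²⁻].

CA = [HCO3⁻] + 2[CO3²⁻] = (α₁ + 2α₂)·DIC
At pH 7.04: [H⁺]/K1 = 10^-0.95 = 0.11220, K2/[H⁺] = 10^-2.59 = 0.0025704
α₁ = 1/(1 + 0.11220 + 0.0025704) = 1/1.1148 = 0.8970; α₂ = α₁·K2/[H⁺] = 0.002306
α₁ + 2α₂ = 0.9017
CA = 0.9017 × 1.32 = 1.19 mmol/kg

CA = 1.19 mmol/kg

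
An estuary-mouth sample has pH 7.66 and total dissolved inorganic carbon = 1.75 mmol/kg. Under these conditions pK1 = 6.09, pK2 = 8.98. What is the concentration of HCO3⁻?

[HCO3⁻] = 1.63 mmol/kg

α₁ = 1 / (1 + [H⁺]/K1 + K2/[H⁺]) = 1 / (1 + 10^-1.57 + 10^-1.32)
   = 1 / (1 + 0.026915 + 0.047863) = 1/1.0748 = 0.9304
[HCO3⁻] = α₁ × DIC = 0.9304 × 1.75 = 1.63 mmol/kg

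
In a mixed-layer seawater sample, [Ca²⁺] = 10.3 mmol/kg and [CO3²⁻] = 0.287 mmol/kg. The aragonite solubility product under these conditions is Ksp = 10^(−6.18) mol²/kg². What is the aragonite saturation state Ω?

Ksp = 10^(−6.18) = 6.607×10^-7
Ω = [Ca²⁺][CO3²⁻]/Ksp = (10.3×10^-3)(0.287×10^-3) / 6.607×10^-7 = 4.47

Ω = 4.47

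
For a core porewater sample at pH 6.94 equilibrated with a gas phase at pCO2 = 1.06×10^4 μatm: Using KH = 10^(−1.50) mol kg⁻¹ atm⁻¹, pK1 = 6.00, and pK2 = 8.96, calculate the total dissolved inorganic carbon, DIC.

DIC = 3.28 mmol/kg

[CO2*] = KH · pCO2 = 10^(−1.50) × 1.06×10^4×10^-6 = 3.352×10^-4 mol/kg
α₀ = 1/(1 + K1/[H⁺] + K1K2/[H⁺]²) = 1/(1 + 10^+0.94 + 10^-1.08) = 0.1021
DIC = [CO2*]/α₀ = 3.352×10^-4 / 0.1021 = 3.28 mmol/kg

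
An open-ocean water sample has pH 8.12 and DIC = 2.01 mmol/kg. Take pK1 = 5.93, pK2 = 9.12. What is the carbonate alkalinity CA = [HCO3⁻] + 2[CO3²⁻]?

CA = [HCO3⁻] + 2[CO3²⁻] = (α₁ + 2α₂)·DIC
At pH 8.12: [H⁺]/K1 = 10^-2.19 = 0.0064565, K2/[H⁺] = 10^-1.00 = 0.10000
α₁ = 1/(1 + 0.0064565 + 0.10000) = 1/1.1065 = 0.9038; α₂ = α₁·K2/[H⁺] = 0.09038
α₁ + 2α₂ = 1.0845
CA = 1.0845 × 2.01 = 2.18 mmol/kg

CA = 2.18 mmol/kg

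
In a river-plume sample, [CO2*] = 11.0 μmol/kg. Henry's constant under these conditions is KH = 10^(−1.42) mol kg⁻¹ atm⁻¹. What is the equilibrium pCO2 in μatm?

KH = 10^(−1.42) = 3.802×10^-2 mol kg⁻¹ atm⁻¹
pCO2 = [CO2*]/KH = 11.0×10^-6 / 3.802×10^-2 = 2.89×10^-4 atm = 289 μatm

pCO2 = 289 μatm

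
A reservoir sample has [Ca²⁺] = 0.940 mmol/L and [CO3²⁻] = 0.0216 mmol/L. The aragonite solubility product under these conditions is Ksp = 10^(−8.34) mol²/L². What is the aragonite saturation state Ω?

Ω = 4.44

Ksp = 10^(−8.34) = 4.571×10^-9
Ω = [Ca²⁺][CO3²⁻]/Ksp = (0.940×10^-3)(0.0216×10^-3) / 4.571×10^-9 = 4.44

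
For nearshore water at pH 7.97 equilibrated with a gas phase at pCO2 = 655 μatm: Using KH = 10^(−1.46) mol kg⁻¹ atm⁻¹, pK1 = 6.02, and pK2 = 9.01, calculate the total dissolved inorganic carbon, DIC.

DIC = 2.23 mmol/kg

[CO2*] = KH · pCO2 = 10^(−1.46) × 655×10^-6 = 2.271×10^-5 mol/kg
α₀ = 1/(1 + K1/[H⁺] + K1K2/[H⁺]²) = 1/(1 + 10^+1.95 + 10^+0.91) = 0.01018
DIC = [CO2*]/α₀ = 2.271×10^-5 / 0.01018 = 2.23 mmol/kg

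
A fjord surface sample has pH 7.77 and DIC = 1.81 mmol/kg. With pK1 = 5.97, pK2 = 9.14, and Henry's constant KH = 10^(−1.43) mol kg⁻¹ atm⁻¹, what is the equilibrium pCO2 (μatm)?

α₀ = 1 / (1 + K1/[H⁺] + K1K2/[H⁺]²) = 1 / (1 + 10^+1.80 + 10^+0.43)
   = 1 / (1 + 63.096 + 2.6915) = 1/66.787 = 0.01497
[CO2*] = α₀ × DIC = 0.01497 × 1.81 = 0.02710 mmol/kg
pCO2 = [CO2*]/KH = 2.710×10^-5 / 3.715×10^-2 = 729 μatm

pCO2 = 729 μatm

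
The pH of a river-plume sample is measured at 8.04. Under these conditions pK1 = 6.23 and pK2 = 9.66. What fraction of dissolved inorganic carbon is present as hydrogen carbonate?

α₁ = 1 / (1 + [H⁺]/K1 + K2/[H⁺]) = 1 / (1 + 10^-1.81 + 10^-1.62)
   = 1 / (1 + 0.015488 + 0.023988) = 1/1.0395 = 0.9620

α₁ = 0.962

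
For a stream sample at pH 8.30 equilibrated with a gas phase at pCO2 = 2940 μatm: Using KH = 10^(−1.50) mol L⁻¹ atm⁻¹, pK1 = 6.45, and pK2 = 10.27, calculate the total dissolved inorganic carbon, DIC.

[CO2*] = KH · pCO2 = 10^(−1.50) × 2940×10^-6 = 9.297×10^-5 mol/L
α₀ = 1/(1 + K1/[H⁺] + K1K2/[H⁺]²) = 1/(1 + 10^+1.85 + 10^-0.12) = 0.01378
DIC = [CO2*]/α₀ = 9.297×10^-5 / 0.01378 = 6.75 mmol/L

DIC = 6.75 mmol/L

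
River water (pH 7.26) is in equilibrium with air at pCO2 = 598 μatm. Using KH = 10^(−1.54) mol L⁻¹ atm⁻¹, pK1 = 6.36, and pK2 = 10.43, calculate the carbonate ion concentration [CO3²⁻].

[CO3²⁻] = 0.0926 μmol/L

[CO2*] = KH · pCO2 = 10^(−1.54) × 598×10^-6 = 1.725×10^-5 mol/L
α₀ = 1/(1 + K1/[H⁺] + K1K2/[H⁺]²) = 1/(1 + 10^+0.90 + 10^-2.27) = 0.1117
DIC = [CO2*]/α₀ = 1.725×10^-5 / 0.1117 = 0.1543 mmol/L
[CO3²⁻] = α₂·DIC; α₂ = 0.0006001, so [CO3²⁻] = 0.0006001 × 0.1543 = 9.26×10^-5 mmol/L = 0.0926 μmol/L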